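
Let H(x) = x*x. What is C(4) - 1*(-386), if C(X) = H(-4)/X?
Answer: 390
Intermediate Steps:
H(x) = x²
C(X) = 16/X (C(X) = (-4)²/X = 16/X)
C(4) - 1*(-386) = 16/4 - 1*(-386) = 16*(¼) + 386 = 4 + 386 = 390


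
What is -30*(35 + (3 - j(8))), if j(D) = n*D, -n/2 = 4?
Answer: -3060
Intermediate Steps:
n = -8 (n = -2*4 = -8)
j(D) = -8*D
-30*(35 + (3 - j(8))) = -30*(35 + (3 - (-8)*8)) = -30*(35 + (3 - 1*(-64))) = -30*(35 + (3 + 64)) = -30*(35 + 67) = -30*102 = -3060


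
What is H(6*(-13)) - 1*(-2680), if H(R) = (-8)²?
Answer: 2744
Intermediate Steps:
H(R) = 64
H(6*(-13)) - 1*(-2680) = 64 - 1*(-2680) = 64 + 2680 = 2744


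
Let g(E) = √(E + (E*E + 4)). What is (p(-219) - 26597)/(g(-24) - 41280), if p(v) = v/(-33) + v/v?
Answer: 3018424560/4686104071 + 292483*√139/9372208142 ≈ 0.64449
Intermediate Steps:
g(E) = √(4 + E + E²) (g(E) = √(E + (E² + 4)) = √(E + (4 + E²)) = √(4 + E + E²))
p(v) = 1 - v/33 (p(v) = v*(-1/33) + 1 = -v/33 + 1 = 1 - v/33)
(p(-219) - 26597)/(g(-24) - 41280) = ((1 - 1/33*(-219)) - 26597)/(√(4 - 24 + (-24)²) - 41280) = ((1 + 73/11) - 26597)/(√(4 - 24 + 576) - 41280) = (84/11 - 26597)/(√556 - 41280) = -292483/(11*(2*√139 - 41280)) = -292483/(11*(-41280 + 2*√139))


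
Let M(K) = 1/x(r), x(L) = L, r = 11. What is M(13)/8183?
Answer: 1/90013 ≈ 1.1109e-5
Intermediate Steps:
M(K) = 1/11
M(13)/8183 = (1/11)/8183 = (1/11)*(1/8183) = 1/90013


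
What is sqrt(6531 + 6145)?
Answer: 2*sqrt(3169) ≈ 112.59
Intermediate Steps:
sqrt(6531 + 6145) = sqrt(12676) = 2*sqrt(3169)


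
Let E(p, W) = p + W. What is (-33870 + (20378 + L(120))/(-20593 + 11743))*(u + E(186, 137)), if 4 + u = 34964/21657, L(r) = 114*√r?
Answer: -1040733118538633/95832225 - 263854786*√30/31944075 ≈ -1.0860e+7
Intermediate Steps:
u = -51664/21657 (u = -4 + 34964/21657 = -51664/21657 ≈ -2.3856)
E(p, W) = W + p
(-33870 + (20378 + L(120))/(-20593 + 11743))*(u + E(186, 137)) = (-33870 + (20378 + 114*√120)/(-20593 + 11743))*(-51664/21657 + (137 + 186)) = (-33870 + (20378 + 114*(2*√30))/(-8850))*(-51664/21657 + 323) = (-33870 + (20378 + 228*√30)*(-1/8850))*(6943547/21657) = (-33870 + (-10189/4425 - 38*√30/1475))*(6943547/21657) = (-149884939/4425 - 38*√30/1475)*(6943547/21657) = -1040733118538633/95832225 - 263854786*√30/31944075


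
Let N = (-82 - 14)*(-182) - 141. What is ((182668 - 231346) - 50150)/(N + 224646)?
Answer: -98828/241977 ≈ -0.40842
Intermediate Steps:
N = 17331 (N = -96*(-182) - 141 = 17472 - 141 = 17331)
((182668 - 231346) - 50150)/(N + 224646) = ((182668 - 231346) - 50150)/(17331 + 224646) = (-48678 - 50150)/241977 = -98828*1/241977 = -98828/241977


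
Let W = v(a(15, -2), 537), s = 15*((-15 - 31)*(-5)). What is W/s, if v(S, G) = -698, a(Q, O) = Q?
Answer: -349/1725 ≈ -0.20232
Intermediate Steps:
s = 3450 (s = 15*(-46*(-5)) = 15*230 = 3450)
W = -698
W/s = -698/3450 = -698*1/3450 = -349/1725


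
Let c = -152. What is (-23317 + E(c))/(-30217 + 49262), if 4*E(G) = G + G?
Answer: -23393/19045 ≈ -1.2283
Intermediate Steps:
E(G) = G/2 (E(G) = (G + G)/4 = (2*G)/4 = G/2)
(-23317 + E(c))/(-30217 + 49262) = (-23317 + (½)*(-152))/(-30217 + 49262) = (-23317 - 76)/19045 = -23393*1/19045 = -23393/19045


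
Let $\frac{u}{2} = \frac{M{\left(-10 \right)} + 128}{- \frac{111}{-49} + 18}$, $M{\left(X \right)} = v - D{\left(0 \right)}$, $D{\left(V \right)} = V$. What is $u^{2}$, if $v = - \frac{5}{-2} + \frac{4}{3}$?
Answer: $\frac{1502260081}{8874441} \approx 169.28$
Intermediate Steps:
$v = \frac{23}{6}$ ($v = \left(-5\right) \left(- \frac{1}{2}\right) + 4 \cdot \frac{1}{3} = \frac{5}{2} + \frac{4}{3} = \frac{23}{6} \approx 3.8333$)
$M{\left(X \right)} = \frac{23}{6}$ ($M{\left(X \right)} = \frac{23}{6} - 0 = \frac{23}{6} + 0 = \frac{23}{6}$)
$u = \frac{38759}{2979}$ ($u = 2 \frac{\frac{23}{6} + 128}{- \frac{111}{-49} + 18} = 2 \frac{791}{6 \left(\left(-111\right) \left(- \frac{1}{49}\right) + 18\right)} = 2 \frac{791}{6 \left(\frac{111}{49} + 18\right)} = 2 \frac{791}{6 \cdot \frac{993}{49}} = 2 \cdot \frac{791}{6} \cdot \frac{49}{993} = 2 \cdot \frac{38759}{5958} = \frac{38759}{2979} \approx 13.011$)
$u^{2} = \left(\frac{38759}{2979}\right)^{2} = \frac{1502260081}{8874441}$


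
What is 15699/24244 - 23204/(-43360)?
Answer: 77704151/65701240 ≈ 1.1827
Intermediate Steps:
15699/24244 - 23204/(-43360) = 15699*(1/24244) - 23204*(-1/43360) = 15699/24244 + 5801/10840 = 77704151/65701240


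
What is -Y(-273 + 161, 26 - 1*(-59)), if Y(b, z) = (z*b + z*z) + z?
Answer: 2210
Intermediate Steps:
Y(b, z) = z + z² + b*z (Y(b, z) = (b*z + z²) + z = (z² + b*z) + z = z + z² + b*z)
-Y(-273 + 161, 26 - 1*(-59)) = -(26 - 1*(-59))*(1 + (-273 + 161) + (26 - 1*(-59))) = -(26 + 59)*(1 - 112 + (26 + 59)) = -85*(1 - 112 + 85) = -85*(-26) = -1*(-2210) = 2210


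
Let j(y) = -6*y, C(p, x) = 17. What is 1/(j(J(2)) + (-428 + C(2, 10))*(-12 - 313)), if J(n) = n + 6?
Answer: 1/133527 ≈ 7.4891e-6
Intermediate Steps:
J(n) = 6 + n
1/(j(J(2)) + (-428 + C(2, 10))*(-12 - 313)) = 1/(-6*(6 + 2) + (-428 + 17)*(-12 - 313)) = 1/(-6*8 - 411*(-325)) = 1/(-48 + 133575) = 1/133527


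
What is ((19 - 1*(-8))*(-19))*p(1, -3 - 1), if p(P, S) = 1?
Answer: -513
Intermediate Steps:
((19 - 1*(-8))*(-19))*p(1, -3 - 1) = ((19 - 1*(-8))*(-19))*1 = ((19 + 8)*(-19))*1 = (27*(-19))*1 = -513*1 = -513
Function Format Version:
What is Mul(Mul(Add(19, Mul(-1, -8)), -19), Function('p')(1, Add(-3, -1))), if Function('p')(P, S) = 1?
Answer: -513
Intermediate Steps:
Mul(Mul(Add(19, Mul(-1, -8)), -19), Function('p')(1, Add(-3, -1))) = Mul(Mul(Add(19, Mul(-1, -8)), -19), 1) = Mul(Mul(Add(19, 8), -19), 1) = Mul(Mul(27, -19), 1) = Mul(-513, 1) = -513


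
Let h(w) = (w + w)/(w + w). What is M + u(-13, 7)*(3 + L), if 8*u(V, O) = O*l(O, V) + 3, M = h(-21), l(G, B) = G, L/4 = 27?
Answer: 1445/2 ≈ 722.50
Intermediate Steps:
L = 108 (L = 4*27 = 108)
h(w) = 1 (h(w) = (2*w)/((2*w)) = (2*w)*(1/(2*w)) = 1)
M = 1
u(V, O) = 3/8 + O²/8 (u(V, O) = (O*O + 3)/8 = (O² + 3)/8 = (3 + O²)/8 = 3/8 + O²/8)
M + u(-13, 7)*(3 + L) = 1 + (3/8 + (⅛)*7²)*(3 + 108) = 1 + (3/8 + (⅛)*49)*111 = 1 + (3/8 + 49/8)*111 = 1 + (13/2)*111 = 1 + 1443/2 = 1445/2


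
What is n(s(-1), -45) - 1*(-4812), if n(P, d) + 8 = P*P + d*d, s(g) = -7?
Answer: 6878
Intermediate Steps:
n(P, d) = -8 + P**2 + d**2 (n(P, d) = -8 + (P*P + d*d) = -8 + (P**2 + d**2) = -8 + P**2 + d**2)
n(s(-1), -45) - 1*(-4812) = (-8 + (-7)**2 + (-45)**2) - 1*(-4812) = (-8 + 49 + 2025) + 4812 = 2066 + 4812 = 6878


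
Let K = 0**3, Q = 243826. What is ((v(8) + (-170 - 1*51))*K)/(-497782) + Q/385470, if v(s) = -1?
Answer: 121913/192735 ≈ 0.63254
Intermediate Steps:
K = 0
((v(8) + (-170 - 1*51))*K)/(-497782) + Q/385470 = ((-1 + (-170 - 1*51))*0)/(-497782) + 243826/385470 = ((-1 + (-170 - 51))*0)*(-1/497782) + 243826*(1/385470) = ((-1 - 221)*0)*(-1/497782) + 121913/192735 = -222*0*(-1/497782) + 121913/192735 = 0*(-1/497782) + 121913/192735 = 0 + 121913/192735 = 121913/192735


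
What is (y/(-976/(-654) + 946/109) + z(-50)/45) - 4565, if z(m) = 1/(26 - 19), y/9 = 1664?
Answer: -1620049322/523845 ≈ -3092.6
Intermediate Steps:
y = 14976 (y = 9*1664 = 14976)
z(m) = ⅐ (z(m) = 1/7 = ⅐)
(y/(-976/(-654) + 946/109) + z(-50)/45) - 4565 = (14976/(-976/(-654) + 946/109) + (⅐)/45) - 4565 = (14976/(-976*(-1/654) + 946*(1/109)) + (⅐)*(1/45)) - 4565 = (14976/(488/327 + 946/109) + 1/315) - 4565 = (14976/(3326/327) + 1/315) - 4565 = (14976*(327/3326) + 1/315) - 4565 = (2448576/1663 + 1/315) - 4565 = 771303103/523845 - 4565 = -1620049322/523845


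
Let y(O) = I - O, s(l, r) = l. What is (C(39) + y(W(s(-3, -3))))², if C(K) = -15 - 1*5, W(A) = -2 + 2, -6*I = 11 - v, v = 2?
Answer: 1849/4 ≈ 462.25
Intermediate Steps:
I = -3/2 (I = -(11 - 1*2)/6 = -(11 - 2)/6 = -⅙*9 = -3/2 ≈ -1.5000)
W(A) = 0
C(K) = -20 (C(K) = -15 - 5 = -20)
y(O) = -3/2 - O
(C(39) + y(W(s(-3, -3))))² = (-20 + (-3/2 - 1*0))² = (-20 + (-3/2 + 0))² = (-20 - 3/2)² = (-43/2)² = 1849/4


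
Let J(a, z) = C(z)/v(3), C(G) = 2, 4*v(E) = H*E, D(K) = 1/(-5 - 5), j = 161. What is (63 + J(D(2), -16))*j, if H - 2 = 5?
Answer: 30613/3 ≈ 10204.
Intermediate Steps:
H = 7 (H = 2 + 5 = 7)
D(K) = -1/10 (D(K) = 1/(-10) = -1/10)
v(E) = 7*E/4 (v(E) = (7*E)/4 = 7*E/4)
J(a, z) = 8/21 (J(a, z) = 2/(((7/4)*3)) = 2/(21/4) = 2*(4/21) = 8/21)
(63 + J(D(2), -16))*j = (63 + 8/21)*161 = (1331/21)*161 = 30613/3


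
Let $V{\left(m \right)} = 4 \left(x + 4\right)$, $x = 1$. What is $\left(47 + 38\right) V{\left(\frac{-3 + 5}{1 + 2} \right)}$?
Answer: $1700$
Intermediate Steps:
$V{\left(m \right)} = 20$ ($V{\left(m \right)} = 4 \left(1 + 4\right) = 4 \cdot 5 = 20$)
$\left(47 + 38\right) V{\left(\frac{-3 + 5}{1 + 2} \right)} = \left(47 + 38\right) 20 = 85 \cdot 20 = 1700$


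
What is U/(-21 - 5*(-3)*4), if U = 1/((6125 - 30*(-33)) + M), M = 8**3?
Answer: 1/297453 ≈ 3.3619e-6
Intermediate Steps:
M = 512
U = 1/7627 (U = 1/((6125 - 30*(-33)) + 512) = 1/((6125 - 1*(-990)) + 512) = 1/((6125 + 990) + 512) = 1/(7115 + 512) = 1/7627 ≈ 0.00013111)
U/(-21 - 5*(-3)*4) = 1/(7627*(-21 - 5*(-3)*4)) = 1/(7627*(-21 + 15*4)) = 1/(7627*(-21 + 60)) = (1/7627)/39 = (1/7627)*(1/39) = 1/297453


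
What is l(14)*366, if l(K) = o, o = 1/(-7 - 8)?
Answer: -122/5 ≈ -24.400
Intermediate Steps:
o = -1/15 (o = 1/(-15) = -1/15 ≈ -0.066667)
l(K) = -1/15
l(14)*366 = -1/15*366 = -122/5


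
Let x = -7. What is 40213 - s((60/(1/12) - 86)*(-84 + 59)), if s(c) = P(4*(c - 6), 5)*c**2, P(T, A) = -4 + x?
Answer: 2763487713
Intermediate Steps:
P(T, A) = -11 (P(T, A) = -4 - 7 = -11)
s(c) = -11*c**2
40213 - s((60/(1/12) - 86)*(-84 + 59)) = 40213 - (-11)*((60/(1/12) - 86)*(-84 + 59))**2 = 40213 - (-11)*((60/(1/12) - 86)*(-25))**2 = 40213 - (-11)*((60*12 - 86)*(-25))**2 = 40213 - (-11)*((720 - 86)*(-25))**2 = 40213 - (-11)*(634*(-25))**2 = 40213 - (-11)*(-15850)**2 = 40213 - (-11)*251222500 = 40213 - 1*(-2763447500) = 40213 + 2763447500 = 2763487713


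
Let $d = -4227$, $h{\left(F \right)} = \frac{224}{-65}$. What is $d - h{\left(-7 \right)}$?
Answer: $- \frac{274531}{65} \approx -4223.6$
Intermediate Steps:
$h{\left(F \right)} = - \frac{224}{65}$ ($h{\left(F \right)} = 224 \left(- \frac{1}{65}\right) = - \frac{224}{65}$)
$d - h{\left(-7 \right)} = -4227 - - \frac{224}{65} = -4227 + \frac{224}{65} = - \frac{274531}{65}$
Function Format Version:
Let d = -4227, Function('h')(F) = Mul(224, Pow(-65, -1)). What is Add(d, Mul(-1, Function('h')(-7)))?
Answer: Rational(-274531, 65) ≈ -4223.6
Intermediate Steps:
Function('h')(F) = Rational(-224, 65) (Function('h')(F) = Mul(224, Rational(-1, 65)) = Rational(-224, 65))
Add(d, Mul(-1, Function('h')(-7))) = Add(-4227, Mul(-1, Rational(-224, 65))) = Add(-4227, Rational(224, 65)) = Rational(-274531, 65)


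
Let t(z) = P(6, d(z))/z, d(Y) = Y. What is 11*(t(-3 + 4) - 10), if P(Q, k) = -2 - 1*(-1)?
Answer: -121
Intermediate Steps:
P(Q, k) = -1 (P(Q, k) = -2 + 1 = -1)
t(z) = -1/z
11*(t(-3 + 4) - 10) = 11*(-1/(-3 + 4) - 10) = 11*(-1/1 - 10) = 11*(-1*1 - 10) = 11*(-1 - 10) = 11*(-11) = -121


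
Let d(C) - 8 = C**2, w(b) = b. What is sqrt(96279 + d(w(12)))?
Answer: sqrt(96431) ≈ 310.53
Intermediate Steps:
d(C) = 8 + C**2
sqrt(96279 + d(w(12))) = sqrt(96279 + (8 + 12**2)) = sqrt(96279 + (8 + 144)) = sqrt(96279 + 152) = sqrt(96431)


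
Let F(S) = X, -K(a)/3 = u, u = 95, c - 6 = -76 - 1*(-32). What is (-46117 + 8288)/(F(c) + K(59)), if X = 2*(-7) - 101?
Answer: 37829/400 ≈ 94.573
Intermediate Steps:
c = -38 (c = 6 + (-76 - 1*(-32)) = 6 + (-76 + 32) = 6 - 44 = -38)
K(a) = -285 (K(a) = -3*95 = -285)
X = -115 (X = -14 - 101 = -115)
F(S) = -115
(-46117 + 8288)/(F(c) + K(59)) = (-46117 + 8288)/(-115 - 285) = -37829/(-400) = -37829*(-1/400) = 37829/400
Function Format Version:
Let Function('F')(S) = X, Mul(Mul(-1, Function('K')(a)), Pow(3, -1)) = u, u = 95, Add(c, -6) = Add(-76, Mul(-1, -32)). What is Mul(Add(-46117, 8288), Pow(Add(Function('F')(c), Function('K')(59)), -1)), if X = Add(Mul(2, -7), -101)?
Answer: Rational(37829, 400) ≈ 94.573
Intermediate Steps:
c = -38 (c = Add(6, Add(-76, Mul(-1, -32))) = Add(6, Add(-76, 32)) = Add(6, -44) = -38)
Function('K')(a) = -285 (Function('K')(a) = Mul(-3, 95) = -285)
X = -115 (X = Add(-14, -101) = -115)
Function('F')(S) = -115
Mul(Add(-46117, 8288), Pow(Add(Function('F')(c), Function('K')(59)), -1)) = Mul(Add(-46117, 8288), Pow(Add(-115, -285), -1)) = Mul(-37829, Pow(-400, -1)) = Mul(-37829, Rational(-1, 400)) = Rational(37829, 400)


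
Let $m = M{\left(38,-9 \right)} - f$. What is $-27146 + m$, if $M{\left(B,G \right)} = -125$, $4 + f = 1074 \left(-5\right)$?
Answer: $-21897$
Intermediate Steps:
$f = -5374$ ($f = -4 + 1074 \left(-5\right) = -4 - 5370 = -5374$)
$m = 5249$ ($m = -125 - -5374 = -125 + 5374 = 5249$)
$-27146 + m = -27146 + 5249 = -21897$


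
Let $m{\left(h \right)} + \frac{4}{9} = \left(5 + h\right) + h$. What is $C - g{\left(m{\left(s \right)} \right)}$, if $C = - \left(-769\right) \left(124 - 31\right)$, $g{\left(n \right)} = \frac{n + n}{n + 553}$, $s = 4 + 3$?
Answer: $\frac{183941557}{2572} \approx 71517.0$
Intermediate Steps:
$s = 7$
$m{\left(h \right)} = \frac{41}{9} + 2 h$ ($m{\left(h \right)} = - \frac{4}{9} + \left(\left(5 + h\right) + h\right) = - \frac{4}{9} + \left(5 + 2 h\right) = \frac{41}{9} + 2 h$)
$g{\left(n \right)} = \frac{2 n}{553 + n}$
$C = 71517$ ($C = - \left(-769\right) \left(124 - 31\right) = - \left(-769\right) 93 = \left(-1\right) \left(-71517\right) = 71517$)
$C - g{\left(m{\left(s \right)} \right)} = 71517 - \frac{2 \left(\frac{41}{9} + 2 \cdot 7\right)}{553 + \left(\frac{41}{9} + 2 \cdot 7\right)} = 71517 - \frac{2 \left(\frac{41}{9} + 14\right)}{553 + \left(\frac{41}{9} + 14\right)} = 71517 - 2 \cdot \frac{167}{9} \frac{1}{553 + \frac{167}{9}} = 71517 - 2 \cdot \frac{167}{9} \frac{1}{\frac{5144}{9}} = 71517 - 2 \cdot \frac{167}{9} \cdot \frac{9}{5144} = 71517 - \frac{167}{2572} = \frac{183941557}{2572}$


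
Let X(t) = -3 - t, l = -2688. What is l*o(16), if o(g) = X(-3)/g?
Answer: 0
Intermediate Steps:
o(g) = 0 (o(g) = (-3 - 1*(-3))/g = (-3 + 3)/g = 0/g = 0)
l*o(16) = -2688*0 = 0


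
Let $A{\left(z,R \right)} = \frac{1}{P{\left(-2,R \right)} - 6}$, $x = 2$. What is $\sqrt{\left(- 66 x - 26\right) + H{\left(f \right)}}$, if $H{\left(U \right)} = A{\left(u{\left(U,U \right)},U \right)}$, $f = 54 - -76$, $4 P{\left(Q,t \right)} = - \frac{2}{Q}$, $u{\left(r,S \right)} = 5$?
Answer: $\frac{i \sqrt{83674}}{23} \approx 12.577 i$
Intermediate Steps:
$P{\left(Q,t \right)} = - \frac{1}{2 Q}$ ($P{\left(Q,t \right)} = \frac{\left(-2\right) \frac{1}{Q}}{4} = - \frac{1}{2 Q}$)
$A{\left(z,R \right)} = - \frac{4}{23}$ ($A{\left(z,R \right)} = \frac{1}{- \frac{1}{2 \left(-2\right)} - 6} = \frac{1}{\left(- \frac{1}{2}\right) \left(- \frac{1}{2}\right) - 6} = \frac{1}{\frac{1}{4} - 6} = \frac{1}{- \frac{23}{4}} = - \frac{4}{23}$)
$f = 130$ ($f = 54 + 76 = 130$)
$H{\left(U \right)} = - \frac{4}{23}$
$\sqrt{\left(- 66 x - 26\right) + H{\left(f \right)}} = \sqrt{\left(\left(-66\right) 2 - 26\right) - \frac{4}{23}} = \sqrt{\left(-132 - 26\right) - \frac{4}{23}} = \sqrt{-158 - \frac{4}{23}} = \sqrt{- \frac{3638}{23}} = \frac{i \sqrt{83674}}{23}$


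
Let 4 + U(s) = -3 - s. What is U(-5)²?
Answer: 4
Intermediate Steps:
U(s) = -7 - s (U(s) = -4 + (-3 - s) = -7 - s)
U(-5)² = (-7 - 1*(-5))² = (-7 + 5)² = (-2)² = 4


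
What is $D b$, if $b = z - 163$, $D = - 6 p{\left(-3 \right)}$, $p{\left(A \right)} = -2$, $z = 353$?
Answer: $2280$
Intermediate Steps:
$D = 12$ ($D = \left(-6\right) \left(-2\right) = 12$)
$b = 190$ ($b = 353 - 163 = 190$)
$D b = 12 \cdot 190 = 2280$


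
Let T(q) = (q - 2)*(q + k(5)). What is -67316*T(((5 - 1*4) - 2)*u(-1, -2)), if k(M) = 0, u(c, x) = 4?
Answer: -1615584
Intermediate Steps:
T(q) = q*(-2 + q) (T(q) = (q - 2)*(q + 0) = (-2 + q)*q = q*(-2 + q))
-67316*T(((5 - 1*4) - 2)*u(-1, -2)) = -67316*((5 - 1*4) - 2)*4*(-2 + ((5 - 1*4) - 2)*4) = -67316*((5 - 4) - 2)*4*(-2 + ((5 - 4) - 2)*4) = -67316*(1 - 2)*4*(-2 + (1 - 2)*4) = -67316*(-1*4)*(-2 - 1*4) = -(-269264)*(-2 - 4) = -(-269264)*(-6) = -67316*24 = -1615584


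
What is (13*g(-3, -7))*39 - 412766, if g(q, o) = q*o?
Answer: -402119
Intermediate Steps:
g(q, o) = o*q
(13*g(-3, -7))*39 - 412766 = (13*(-7*(-3)))*39 - 412766 = (13*21)*39 - 412766 = 273*39 - 412766 = 10647 - 412766 = -402119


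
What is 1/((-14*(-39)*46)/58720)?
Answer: 14680/6279 ≈ 2.3380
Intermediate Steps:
1/((-14*(-39)*46)/58720) = 1/((546*46)*(1/58720)) = 1/(25116*(1/58720)) = 1/(6279/14680) = 14680/6279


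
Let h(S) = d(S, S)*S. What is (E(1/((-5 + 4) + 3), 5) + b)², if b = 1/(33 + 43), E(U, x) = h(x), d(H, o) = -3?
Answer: 1297321/5776 ≈ 224.61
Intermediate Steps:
h(S) = -3*S
E(U, x) = -3*x
b = 1/76 ≈ 0.013158
(E(1/((-5 + 4) + 3), 5) + b)² = (-3*5 + 1/76)² = (-15 + 1/76)² = (-1139/76)² = 1297321/5776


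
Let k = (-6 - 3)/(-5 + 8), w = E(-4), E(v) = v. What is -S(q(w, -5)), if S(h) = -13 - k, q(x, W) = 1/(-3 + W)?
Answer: 10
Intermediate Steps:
w = -4
k = -3 (k = -9/3 = -9*⅓ = -3)
S(h) = -10 (S(h) = -13 - 1*(-3) = -13 + 3 = -10)
-S(q(w, -5)) = -1*(-10) = 10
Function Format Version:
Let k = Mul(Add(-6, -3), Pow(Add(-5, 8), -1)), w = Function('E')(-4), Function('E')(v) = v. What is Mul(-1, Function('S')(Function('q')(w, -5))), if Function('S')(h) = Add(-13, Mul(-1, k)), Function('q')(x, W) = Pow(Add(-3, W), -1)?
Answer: 10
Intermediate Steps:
w = -4
k = -3 (k = Mul(-9, Pow(3, -1)) = Mul(-9, Rational(1, 3)) = -3)
Function('S')(h) = -10 (Function('S')(h) = Add(-13, Mul(-1, -3)) = Add(-13, 3) = -10)
Mul(-1, Function('S')(Function('q')(w, -5))) = Mul(-1, -10) = 10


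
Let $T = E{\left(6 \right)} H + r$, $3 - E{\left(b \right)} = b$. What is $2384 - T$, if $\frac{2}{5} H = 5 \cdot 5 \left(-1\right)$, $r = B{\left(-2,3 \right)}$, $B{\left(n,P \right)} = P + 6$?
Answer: $\frac{4375}{2} \approx 2187.5$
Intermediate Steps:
$B{\left(n,P \right)} = 6 + P$
$E{\left(b \right)} = 3 - b$
$r = 9$ ($r = 6 + 3 = 9$)
$H = - \frac{125}{2}$ ($H = \frac{5 \cdot 5 \cdot 5 \left(-1\right)}{2} = \frac{5 \cdot 25 \left(-1\right)}{2} = \frac{5}{2} \left(-25\right) = - \frac{125}{2} \approx -62.5$)
$T = \frac{393}{2}$ ($T = \left(3 - 6\right) \left(- \frac{125}{2}\right) + 9 = \left(-3\right) \left(- \frac{125}{2}\right) + 9 = \frac{375}{2} + 9 = \frac{393}{2} \approx 196.5$)
$2384 - T = 2384 - \frac{393}{2} = \frac{4375}{2}$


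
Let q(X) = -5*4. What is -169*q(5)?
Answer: 3380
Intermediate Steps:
q(X) = -20
-169*q(5) = -169*(-20) = 3380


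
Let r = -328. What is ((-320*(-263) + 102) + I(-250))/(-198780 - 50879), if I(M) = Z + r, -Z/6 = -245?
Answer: -85404/249659 ≈ -0.34208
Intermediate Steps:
Z = 1470 (Z = -6*(-245) = 1470)
I(M) = 1142 (I(M) = 1470 - 328 = 1142)
((-320*(-263) + 102) + I(-250))/(-198780 - 50879) = ((-320*(-263) + 102) + 1142)/(-198780 - 50879) = ((84160 + 102) + 1142)/(-249659) = (84262 + 1142)*(-1/249659) = 85404*(-1/249659) = -85404/249659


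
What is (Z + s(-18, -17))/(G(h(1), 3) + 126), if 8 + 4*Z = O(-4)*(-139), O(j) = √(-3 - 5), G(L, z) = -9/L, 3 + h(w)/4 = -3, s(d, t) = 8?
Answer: 16/337 - 556*I*√2/1011 ≈ 0.047478 - 0.77775*I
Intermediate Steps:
h(w) = -24 (h(w) = -12 + 4*(-3) = -12 - 12 = -24)
O(j) = 2*I*√2 (O(j) = √(-8) = 2*I*√2)
Z = -2 - 139*I*√2/2 (Z = -2 + ((2*I*√2)*(-139))/4 = -2 + (-278*I*√2)/4 = -2 - 139*I*√2/2 ≈ -2.0 - 98.288*I)
(Z + s(-18, -17))/(G(h(1), 3) + 126) = ((-2 - 139*I*√2/2) + 8)/(-9/(-24) + 126) = (6 - 139*I*√2/2)/(-9*(-1/24) + 126) = (6 - 139*I*√2/2)/(3/8 + 126) = (6 - 139*I*√2/2)/(1011/8) = (6 - 139*I*√2/2)*(8/1011) = 16/337 - 556*I*√2/1011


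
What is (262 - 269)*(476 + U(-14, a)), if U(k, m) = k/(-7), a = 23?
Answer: -3346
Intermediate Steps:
U(k, m) = -k/7 (U(k, m) = k*(-⅐) = -k/7)
(262 - 269)*(476 + U(-14, a)) = (262 - 269)*(476 - ⅐*(-14)) = -7*(476 + 2) = -7*478 = -3346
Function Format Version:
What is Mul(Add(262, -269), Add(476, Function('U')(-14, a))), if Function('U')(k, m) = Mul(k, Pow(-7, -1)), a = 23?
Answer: -3346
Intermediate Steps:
Function('U')(k, m) = Mul(Rational(-1, 7), k) (Function('U')(k, m) = Mul(k, Rational(-1, 7)) = Mul(Rational(-1, 7), k))
Mul(Add(262, -269), Add(476, Function('U')(-14, a))) = Mul(Add(262, -269), Add(476, Mul(Rational(-1, 7), -14))) = Mul(-7, Add(476, 2)) = Mul(-7, 478) = -3346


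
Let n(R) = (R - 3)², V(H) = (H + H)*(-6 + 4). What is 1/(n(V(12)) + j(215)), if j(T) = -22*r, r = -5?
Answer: 1/2711 ≈ 0.00036887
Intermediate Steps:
V(H) = -4*H (V(H) = (2*H)*(-2) = -4*H)
j(T) = 110 (j(T) = -22*(-5) = 110)
n(R) = (-3 + R)²
1/(n(V(12)) + j(215)) = 1/((-3 - 4*12)² + 110) = 1/((-3 - 48)² + 110) = 1/((-51)² + 110) = 1/(2601 + 110) = 1/2711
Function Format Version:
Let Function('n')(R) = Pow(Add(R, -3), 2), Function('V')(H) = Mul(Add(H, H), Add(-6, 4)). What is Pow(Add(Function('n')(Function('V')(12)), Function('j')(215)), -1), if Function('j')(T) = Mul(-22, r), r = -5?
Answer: Rational(1, 2711) ≈ 0.00036887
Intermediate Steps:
Function('V')(H) = Mul(-4, H) (Function('V')(H) = Mul(Mul(2, H), -2) = Mul(-4, H))
Function('j')(T) = 110 (Function('j')(T) = Mul(-22, -5) = 110)
Function('n')(R) = Pow(Add(-3, R), 2)
Pow(Add(Function('n')(Function('V')(12)), Function('j')(215)), -1) = Pow(Add(Pow(Add(-3, Mul(-4, 12)), 2), 110), -1) = Pow(Add(Pow(Add(-3, -48), 2), 110), -1) = Pow(Add(Pow(-51, 2), 110), -1) = Pow(Add(2601, 110), -1) = Pow(2711, -1) = Rational(1, 2711)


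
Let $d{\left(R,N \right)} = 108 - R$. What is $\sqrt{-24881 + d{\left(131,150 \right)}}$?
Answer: $2 i \sqrt{6226} \approx 157.81 i$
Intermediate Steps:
$\sqrt{-24881 + d{\left(131,150 \right)}} = \sqrt{-24881 + \left(108 - 131\right)} = \sqrt{-24881 - 23} = \sqrt{-24904} = 2 i \sqrt{6226}$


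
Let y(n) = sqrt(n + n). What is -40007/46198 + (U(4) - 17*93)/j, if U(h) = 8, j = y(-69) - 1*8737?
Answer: -2419033607551/3526538512786 + 1573*I*sqrt(138)/76335307 ≈ -0.68595 + 0.00024207*I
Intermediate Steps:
y(n) = sqrt(2)*sqrt(n) (y(n) = sqrt(2*n) = sqrt(2)*sqrt(n))
j = -8737 + I*sqrt(138) (j = sqrt(2)*sqrt(-69) - 1*8737 = sqrt(2)*(I*sqrt(69)) - 8737 = I*sqrt(138) - 8737 = -8737 + I*sqrt(138) ≈ -8737.0 + 11.747*I)
-40007/46198 + (U(4) - 17*93)/j = -40007/46198 + (8 - 17*93)/(-8737 + I*sqrt(138)) = -40007*1/46198 + (8 - 1581)/(-8737 + I*sqrt(138)) = -40007/46198 - 1573/(-8737 + I*sqrt(138))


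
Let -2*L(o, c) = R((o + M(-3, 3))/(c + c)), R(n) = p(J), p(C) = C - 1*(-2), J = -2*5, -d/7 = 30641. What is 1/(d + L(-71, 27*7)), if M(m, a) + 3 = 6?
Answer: -1/214483 ≈ -4.6624e-6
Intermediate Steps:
M(m, a) = 3 (M(m, a) = -3 + 6 = 3)
d = -214487 (d = -7*30641 = -214487)
J = -10
p(C) = 2 + C (p(C) = C + 2 = 2 + C)
R(n) = -8 (R(n) = 2 - 10 = -8)
L(o, c) = 4 (L(o, c) = -½*(-8) = 4)
1/(d + L(-71, 27*7)) = 1/(-214487 + 4) = 1/(-214483) = -1/214483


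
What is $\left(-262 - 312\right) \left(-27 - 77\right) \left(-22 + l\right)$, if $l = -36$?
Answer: $-3462368$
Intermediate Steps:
$\left(-262 - 312\right) \left(-27 - 77\right) \left(-22 + l\right) = \left(-262 - 312\right) \left(-27 - 77\right) \left(-22 - 36\right) = \left(-262 - 312\right) \left(\left(-104\right) \left(-58\right)\right) = \left(-574\right) 6032 = -3462368$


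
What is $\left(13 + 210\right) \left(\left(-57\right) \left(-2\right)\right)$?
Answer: $25422$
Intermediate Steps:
$\left(13 + 210\right) \left(\left(-57\right) \left(-2\right)\right) = 223 \cdot 114 = 25422$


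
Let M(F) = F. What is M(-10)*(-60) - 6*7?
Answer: 558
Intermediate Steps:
M(-10)*(-60) - 6*7 = -10*(-60) - 6*7 = 600 - 42 = 558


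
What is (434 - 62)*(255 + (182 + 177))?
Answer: 228408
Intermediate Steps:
(434 - 62)*(255 + (182 + 177)) = 372*(255 + 359) = 372*614 = 228408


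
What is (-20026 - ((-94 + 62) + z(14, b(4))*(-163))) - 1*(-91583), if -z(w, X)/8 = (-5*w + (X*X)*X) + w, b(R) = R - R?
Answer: 144613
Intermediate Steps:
b(R) = 0
z(w, X) = -8*X³ + 32*w (z(w, X) = -8*((-5*w + (X*X)*X) + w) = -8*((-5*w + X²*X) + w) = -8*((-5*w + X³) + w) = -8*((X³ - 5*w) + w) = -8*(X³ - 4*w) = -8*X³ + 32*w)
(-20026 - ((-94 + 62) + z(14, b(4))*(-163))) - 1*(-91583) = (-20026 - ((-94 + 62) + (-8*0³ + 32*14)*(-163))) - 1*(-91583) = (-20026 - (-32 + (-8*0 + 448)*(-163))) + 91583 = (-20026 - (-32 + (0 + 448)*(-163))) + 91583 = (-20026 - (-32 + 448*(-163))) + 91583 = (-20026 - (-32 - 73024)) + 91583 = (-20026 - 1*(-73056)) + 91583 = (-20026 + 73056) + 91583 = 53030 + 91583 = 144613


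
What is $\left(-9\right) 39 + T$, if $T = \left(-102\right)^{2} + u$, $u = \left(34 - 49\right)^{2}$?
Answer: $10278$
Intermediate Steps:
$u = 225$ ($u = \left(-15\right)^{2} = 225$)
$T = 10629$ ($T = \left(-102\right)^{2} + 225 = 10404 + 225 = 10629$)
$\left(-9\right) 39 + T = \left(-9\right) 39 + 10629 = -351 + 10629 = 10278$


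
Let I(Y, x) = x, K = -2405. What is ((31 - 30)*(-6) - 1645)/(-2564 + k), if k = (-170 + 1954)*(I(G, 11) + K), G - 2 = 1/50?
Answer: 1651/4273460 ≈ 0.00038634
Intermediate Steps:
G = 101/50 (G = 2 + 1/50 = 101/50 ≈ 2.0200)
k = -4270896 (k = (-170 + 1954)*(11 - 2405) = 1784*(-2394) = -4270896)
((31 - 30)*(-6) - 1645)/(-2564 + k) = ((31 - 30)*(-6) - 1645)/(-2564 - 4270896) = (1*(-6) - 1645)/(-4273460) = (-6 - 1645)*(-1/4273460) = -1651*(-1/4273460) = 1651/4273460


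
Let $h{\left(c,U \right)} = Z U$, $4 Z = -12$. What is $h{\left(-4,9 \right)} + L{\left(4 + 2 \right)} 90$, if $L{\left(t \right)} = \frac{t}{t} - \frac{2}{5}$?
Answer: $27$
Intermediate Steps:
$Z = -3$ ($Z = \frac{1}{4} \left(-12\right) = -3$)
$h{\left(c,U \right)} = - 3 U$
$L{\left(t \right)} = \frac{3}{5}$ ($L{\left(t \right)} = 1 - \frac{2}{5} = \frac{3}{5}$)
$h{\left(-4,9 \right)} + L{\left(4 + 2 \right)} 90 = \left(-3\right) 9 + \frac{3}{5} \cdot 90 = -27 + 54 = 27$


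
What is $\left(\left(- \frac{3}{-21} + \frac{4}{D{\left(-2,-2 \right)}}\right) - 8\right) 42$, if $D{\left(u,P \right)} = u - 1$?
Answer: $-386$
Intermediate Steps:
$D{\left(u,P \right)} = -1 + u$ ($D{\left(u,P \right)} = u - 1 = -1 + u$)
$\left(\left(- \frac{3}{-21} + \frac{4}{D{\left(-2,-2 \right)}}\right) - 8\right) 42 = \left(\left(- \frac{3}{-21} + \frac{4}{-1 - 2}\right) - 8\right) 42 = \left(\left(\left(-3\right) \left(- \frac{1}{21}\right) + \frac{4}{-3}\right) - 8\right) 42 = \left(\left(\frac{1}{7} + 4 \left(- \frac{1}{3}\right)\right) - 8\right) 42 = \left(\left(\frac{1}{7} - \frac{4}{3}\right) - 8\right) 42 = \left(- \frac{25}{21} - 8\right) 42 = \left(- \frac{193}{21}\right) 42 = -386$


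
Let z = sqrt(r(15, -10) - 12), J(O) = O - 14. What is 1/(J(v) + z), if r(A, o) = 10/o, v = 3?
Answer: -11/134 - I*sqrt(13)/134 ≈ -0.08209 - 0.026907*I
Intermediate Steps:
J(O) = -14 + O
z = I*sqrt(13) (z = sqrt(10/(-10) - 12) = sqrt(10*(-1/10) - 12) = sqrt(-1 - 12) = sqrt(-13) = I*sqrt(13) ≈ 3.6056*I)
1/(J(v) + z) = 1/((-14 + 3) + I*sqrt(13)) = 1/(-11 + I*sqrt(13))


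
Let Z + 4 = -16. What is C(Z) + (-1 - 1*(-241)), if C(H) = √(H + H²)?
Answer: 240 + 2*√95 ≈ 259.49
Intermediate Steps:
Z = -20 (Z = -4 - 16 = -20)
C(Z) + (-1 - 1*(-241)) = √(-20*(1 - 20)) + (-1 - 1*(-241)) = √(-20*(-19)) + (-1 + 241) = √380 + 240 = 2*√95 + 240 = 240 + 2*√95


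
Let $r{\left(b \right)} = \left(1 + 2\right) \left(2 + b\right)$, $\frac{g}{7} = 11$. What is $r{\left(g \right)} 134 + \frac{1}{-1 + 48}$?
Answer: $\frac{1492627}{47} \approx 31758.0$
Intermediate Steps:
$g = 77$ ($g = 7 \cdot 11 = 77$)
$r{\left(b \right)} = 6 + 3 b$ ($r{\left(b \right)} = 3 \left(2 + b\right) = 6 + 3 b$)
$r{\left(g \right)} 134 + \frac{1}{-1 + 48} = \left(6 + 3 \cdot 77\right) 134 + \frac{1}{-1 + 48} = \left(6 + 231\right) 134 + \frac{1}{47} = 237 \cdot 134 + \frac{1}{47} = 31758 + \frac{1}{47} = \frac{1492627}{47}$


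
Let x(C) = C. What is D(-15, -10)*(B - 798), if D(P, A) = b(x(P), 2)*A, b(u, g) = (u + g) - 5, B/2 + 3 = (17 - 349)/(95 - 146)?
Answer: -2420400/17 ≈ -1.4238e+5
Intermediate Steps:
B = 358/51 (B = -6 + 2*((17 - 349)/(95 - 146)) = -6 + 2*(-332/(-51)) = -6 + 2*(-332*(-1/51)) = -6 + 2*(332/51) = -6 + 664/51 = 358/51 ≈ 7.0196)
b(u, g) = -5 + g + u (b(u, g) = (g + u) - 5 = -5 + g + u)
D(P, A) = A*(-3 + P) (D(P, A) = (-5 + 2 + P)*A = (-3 + P)*A = A*(-3 + P))
D(-15, -10)*(B - 798) = (-10*(-3 - 15))*(358/51 - 798) = -10*(-18)*(-40340/51) = 180*(-40340/51) = -2420400/17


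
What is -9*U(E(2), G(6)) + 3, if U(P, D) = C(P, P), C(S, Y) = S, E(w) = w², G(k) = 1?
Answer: -33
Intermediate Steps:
U(P, D) = P
-9*U(E(2), G(6)) + 3 = -9*2² + 3 = -9*4 + 3 = -36 + 3 = -33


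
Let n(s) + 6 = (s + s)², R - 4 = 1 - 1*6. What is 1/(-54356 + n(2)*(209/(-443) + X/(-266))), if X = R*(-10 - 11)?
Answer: -8417/457560807 ≈ -1.8395e-5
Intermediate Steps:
R = -1 (R = 4 + (1 - 1*6) = 4 + (1 - 6) = 4 - 5 = -1)
X = 21 (X = -(-10 - 11) = -1*(-21) = 21)
n(s) = -6 + 4*s² (n(s) = -6 + (s + s)² = -6 + (2*s)² = -6 + 4*s²)
1/(-54356 + n(2)*(209/(-443) + X/(-266))) = 1/(-54356 + (-6 + 4*2²)*(209/(-443) + 21/(-266))) = 1/(-54356 + (-6 + 4*4)*(209*(-1/443) + 21*(-1/266))) = 1/(-54356 + (-6 + 16)*(-209/443 - 3/38)) = 1/(-54356 + 10*(-9271/16834)) = 1/(-54356 - 46355/8417) = 1/(-457560807/8417) = -8417/457560807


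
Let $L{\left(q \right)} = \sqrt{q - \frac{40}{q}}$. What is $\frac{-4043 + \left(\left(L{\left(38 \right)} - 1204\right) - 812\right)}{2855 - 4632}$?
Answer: $\frac{6059}{1777} - \frac{3 \sqrt{1482}}{33763} \approx 3.4063$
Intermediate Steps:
$\frac{-4043 + \left(\left(L{\left(38 \right)} - 1204\right) - 812\right)}{2855 - 4632} = \frac{-4043 - \left(2016 - \sqrt{38 - \frac{40}{38}}\right)}{2855 - 4632} = \frac{-4043 - \left(2016 - \sqrt{38 - \frac{20}{19}}\right)}{-1777} = \left(-4043 - \left(2016 - \sqrt{38 - \frac{20}{19}}\right)\right) \left(- \frac{1}{1777}\right) = \left(-4043 - \left(2016 - \frac{3 \sqrt{1482}}{19}\right)\right) \left(- \frac{1}{1777}\right) = \left(-6059 + \frac{3 \sqrt{1482}}{19}\right) \left(- \frac{1}{1777}\right) = \frac{6059}{1777} - \frac{3 \sqrt{1482}}{33763}$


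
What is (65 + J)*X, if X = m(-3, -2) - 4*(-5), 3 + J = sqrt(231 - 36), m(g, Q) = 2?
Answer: 1364 + 22*sqrt(195) ≈ 1671.2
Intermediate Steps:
J = -3 + sqrt(195) (J = -3 + sqrt(231 - 36) = -3 + sqrt(195) ≈ 10.964)
X = 22 (X = 2 - 4*(-5) = 2 + 20 = 22)
(65 + J)*X = (65 + (-3 + sqrt(195)))*22 = (62 + sqrt(195))*22 = 1364 + 22*sqrt(195)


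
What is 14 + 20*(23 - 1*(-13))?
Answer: 734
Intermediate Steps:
14 + 20*(23 - 1*(-13)) = 14 + 20*(23 + 13) = 14 + 20*36 = 14 + 720 = 734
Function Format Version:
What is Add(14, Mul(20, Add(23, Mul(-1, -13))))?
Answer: 734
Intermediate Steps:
Add(14, Mul(20, Add(23, Mul(-1, -13)))) = Add(14, Mul(20, Add(23, 13))) = Add(14, Mul(20, 36)) = Add(14, 720) = 734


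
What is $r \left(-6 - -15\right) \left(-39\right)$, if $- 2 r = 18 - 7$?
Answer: $\frac{3861}{2} \approx 1930.5$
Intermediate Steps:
$r = - \frac{11}{2}$ ($r = - \frac{18 - 7}{2} = \left(- \frac{1}{2}\right) 11 = - \frac{11}{2} \approx -5.5$)
$r \left(-6 - -15\right) \left(-39\right) = - \frac{11 \left(-6 - -15\right)}{2} \left(-39\right) = - \frac{11 \left(-6 + 15\right)}{2} \left(-39\right) = \left(- \frac{11}{2}\right) 9 \left(-39\right) = \left(- \frac{99}{2}\right) \left(-39\right) = \frac{3861}{2}$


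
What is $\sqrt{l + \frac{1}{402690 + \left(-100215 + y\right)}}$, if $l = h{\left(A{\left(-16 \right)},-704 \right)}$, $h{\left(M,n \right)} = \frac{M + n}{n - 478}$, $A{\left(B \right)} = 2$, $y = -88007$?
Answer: $\frac{\sqrt{265045545617197}}{21125098} \approx 0.77066$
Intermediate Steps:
$h{\left(M,n \right)} = \frac{M + n}{-478 + n}$
$l = \frac{117}{197}$ ($l = \frac{2 - 704}{-478 - 704} = \frac{1}{-1182} \left(-702\right) = \left(- \frac{1}{1182}\right) \left(-702\right) = \frac{117}{197} \approx 0.59391$)
$\sqrt{l + \frac{1}{402690 + \left(-100215 + y\right)}} = \sqrt{\frac{117}{197} + \frac{1}{402690 - 188222}} = \sqrt{\frac{117}{197} + \frac{1}{214468}} = \sqrt{\frac{25092953}{42250196}} = \frac{\sqrt{265045545617197}}{21125098}$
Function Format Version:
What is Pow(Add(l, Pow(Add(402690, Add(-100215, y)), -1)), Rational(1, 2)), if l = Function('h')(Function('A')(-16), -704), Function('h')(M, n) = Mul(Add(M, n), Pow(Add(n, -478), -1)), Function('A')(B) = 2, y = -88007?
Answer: Mul(Rational(1, 21125098), Pow(265045545617197, Rational(1, 2))) ≈ 0.77066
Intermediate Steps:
Function('h')(M, n) = Mul(Pow(Add(-478, n), -1), Add(M, n)) (Function('h')(M, n) = Mul(Add(M, n), Pow(Add(-478, n), -1)) = Mul(Pow(Add(-478, n), -1), Add(M, n)))
l = Rational(117, 197) (l = Mul(Pow(Add(-478, -704), -1), Add(2, -704)) = Mul(Pow(-1182, -1), -702) = Mul(Rational(-1, 1182), -702) = Rational(117, 197) ≈ 0.59391)
Pow(Add(l, Pow(Add(402690, Add(-100215, y)), -1)), Rational(1, 2)) = Pow(Add(Rational(117, 197), Pow(Add(402690, Add(-100215, -88007)), -1)), Rational(1, 2)) = Pow(Add(Rational(117, 197), Pow(Add(402690, -188222), -1)), Rational(1, 2)) = Pow(Add(Rational(117, 197), Pow(214468, -1)), Rational(1, 2)) = Pow(Add(Rational(117, 197), Rational(1, 214468)), Rational(1, 2)) = Pow(Rational(25092953, 42250196), Rational(1, 2)) = Mul(Rational(1, 21125098), Pow(265045545617197, Rational(1, 2)))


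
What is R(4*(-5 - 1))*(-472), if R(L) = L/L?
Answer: -472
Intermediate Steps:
R(L) = 1
R(4*(-5 - 1))*(-472) = 1*(-472) = -472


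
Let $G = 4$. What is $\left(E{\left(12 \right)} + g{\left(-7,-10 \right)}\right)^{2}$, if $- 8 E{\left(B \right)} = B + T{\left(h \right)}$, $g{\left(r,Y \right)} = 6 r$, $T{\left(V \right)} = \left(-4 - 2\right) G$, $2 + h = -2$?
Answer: $\frac{6561}{4} \approx 1640.3$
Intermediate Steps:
$h = -4$ ($h = -2 - 2 = -4$)
$T{\left(V \right)} = -24$ ($T{\left(V \right)} = \left(-4 - 2\right) 4 = \left(-6\right) 4 = -24$)
$E{\left(B \right)} = 3 - \frac{B}{8}$ ($E{\left(B \right)} = - \frac{B - 24}{8} = - \frac{-24 + B}{8} = 3 - \frac{B}{8}$)
$\left(E{\left(12 \right)} + g{\left(-7,-10 \right)}\right)^{2} = \left(\left(3 - \frac{3}{2}\right) + 6 \left(-7\right)\right)^{2} = \left(\left(3 - \frac{3}{2}\right) - 42\right)^{2} = \left(\frac{3}{2} - 42\right)^{2} = \left(- \frac{81}{2}\right)^{2} = \frac{6561}{4}$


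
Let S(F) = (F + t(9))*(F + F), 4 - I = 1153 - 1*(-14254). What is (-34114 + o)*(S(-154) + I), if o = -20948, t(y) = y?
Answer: -1610948934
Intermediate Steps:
I = -15403 (I = 4 - (1153 - 1*(-14254)) = 4 - (1153 + 14254) = 4 - 1*15407 = 4 - 15407 = -15403)
S(F) = 2*F*(9 + F) (S(F) = (F + 9)*(F + F) = (9 + F)*(2*F) = 2*F*(9 + F))
(-34114 + o)*(S(-154) + I) = (-34114 - 20948)*(2*(-154)*(9 - 154) - 15403) = -55062*(2*(-154)*(-145) - 15403) = -55062*(44660 - 15403) = -55062*29257 = -1610948934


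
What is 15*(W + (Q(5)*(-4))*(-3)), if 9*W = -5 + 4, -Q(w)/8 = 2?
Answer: -8645/3 ≈ -2881.7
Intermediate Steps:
Q(w) = -16 (Q(w) = -8*2 = -16)
W = -⅑ (W = (-5 + 4)/9 = (⅑)*(-1) = -⅑ ≈ -0.11111)
15*(W + (Q(5)*(-4))*(-3)) = 15*(-⅑ - 16*(-4)*(-3)) = 15*(-⅑ + 64*(-3)) = 15*(-⅑ - 192) = 15*(-1729/9) = -8645/3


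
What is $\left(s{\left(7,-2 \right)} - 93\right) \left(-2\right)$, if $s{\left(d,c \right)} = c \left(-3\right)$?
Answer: $174$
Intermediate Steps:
$s{\left(d,c \right)} = - 3 c$
$\left(s{\left(7,-2 \right)} - 93\right) \left(-2\right) = \left(\left(-3\right) \left(-2\right) - 93\right) \left(-2\right) = \left(6 - 93\right) \left(-2\right) = \left(-87\right) \left(-2\right) = 174$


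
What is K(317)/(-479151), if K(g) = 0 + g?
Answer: -317/479151 ≈ -0.00066159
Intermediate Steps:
K(g) = g
K(317)/(-479151) = 317/(-479151) = 317*(-1/479151) = -317/479151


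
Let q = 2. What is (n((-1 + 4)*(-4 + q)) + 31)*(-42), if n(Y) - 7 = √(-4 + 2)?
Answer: -1596 - 42*I*√2 ≈ -1596.0 - 59.397*I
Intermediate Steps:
n(Y) = 7 + I*√2 (n(Y) = 7 + √(-4 + 2) = 7 + √(-2) = 7 + I*√2)
(n((-1 + 4)*(-4 + q)) + 31)*(-42) = ((7 + I*√2) + 31)*(-42) = (38 + I*√2)*(-42) = -1596 - 42*I*√2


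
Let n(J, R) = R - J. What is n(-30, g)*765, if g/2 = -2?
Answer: 19890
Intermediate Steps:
g = -4 (g = 2*(-2) = -4)
n(-30, g)*765 = (-4 - 1*(-30))*765 = (-4 + 30)*765 = 26*765 = 19890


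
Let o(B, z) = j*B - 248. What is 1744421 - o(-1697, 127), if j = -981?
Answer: 79912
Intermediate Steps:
o(B, z) = -248 - 981*B (o(B, z) = -981*B - 248 = -248 - 981*B)
1744421 - o(-1697, 127) = 1744421 - (-248 - 981*(-1697)) = 1744421 - (-248 + 1664757) = 1744421 - 1*1664509 = 1744421 - 1664509 = 79912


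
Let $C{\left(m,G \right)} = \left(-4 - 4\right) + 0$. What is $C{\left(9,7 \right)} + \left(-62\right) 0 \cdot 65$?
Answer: $-8$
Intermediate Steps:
$C{\left(m,G \right)} = -8$ ($C{\left(m,G \right)} = -8 + 0 = -8$)
$C{\left(9,7 \right)} + \left(-62\right) 0 \cdot 65 = -8 + \left(-62\right) 0 \cdot 65 = -8 + 0 \cdot 65 = -8 + 0 = -8$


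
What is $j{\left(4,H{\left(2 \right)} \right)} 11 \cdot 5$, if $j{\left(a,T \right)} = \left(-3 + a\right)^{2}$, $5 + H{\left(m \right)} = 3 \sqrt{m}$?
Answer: $55$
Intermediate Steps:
$H{\left(m \right)} = -5 + 3 \sqrt{m}$
$j{\left(4,H{\left(2 \right)} \right)} 11 \cdot 5 = \left(-3 + 4\right)^{2} \cdot 11 \cdot 5 = 1^{2} \cdot 11 \cdot 5 = 1 \cdot 11 \cdot 5 = 11 \cdot 5 = 55$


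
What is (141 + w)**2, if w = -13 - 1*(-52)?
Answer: 32400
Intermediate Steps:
w = 39 (w = -13 + 52 = 39)
(141 + w)**2 = (141 + 39)**2 = 180**2 = 32400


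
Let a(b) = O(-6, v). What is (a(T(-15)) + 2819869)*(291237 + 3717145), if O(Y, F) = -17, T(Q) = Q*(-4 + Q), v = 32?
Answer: 11303043999464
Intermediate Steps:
a(b) = -17
(a(T(-15)) + 2819869)*(291237 + 3717145) = (-17 + 2819869)*(291237 + 3717145) = 2819852*4008382 = 11303043999464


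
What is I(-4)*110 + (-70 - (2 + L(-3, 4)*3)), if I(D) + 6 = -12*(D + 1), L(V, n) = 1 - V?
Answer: 3216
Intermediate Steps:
I(D) = -18 - 12*D (I(D) = -6 - 12*(D + 1) = -6 - 12*(1 + D) = -6 + (-12 - 12*D) = -18 - 12*D)
I(-4)*110 + (-70 - (2 + L(-3, 4)*3)) = (-18 - 12*(-4))*110 + (-70 - (2 + (1 - 1*(-3))*3)) = (-18 + 48)*110 + (-70 - (2 + (1 + 3)*3)) = 30*110 + (-70 - (2 + 4*3)) = 3300 + (-70 - (2 + 12)) = 3300 + (-70 - 1*14) = 3300 + (-70 - 14) = 3300 - 84 = 3216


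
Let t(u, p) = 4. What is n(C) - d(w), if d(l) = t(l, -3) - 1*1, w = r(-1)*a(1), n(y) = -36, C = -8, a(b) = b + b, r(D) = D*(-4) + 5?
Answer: -39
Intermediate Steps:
r(D) = 5 - 4*D (r(D) = -4*D + 5 = 5 - 4*D)
a(b) = 2*b
w = 18 (w = (5 - 4*(-1))*(2*1) = (5 + 4)*2 = 9*2 = 18)
d(l) = 3 (d(l) = 4 - 1*1 = 4 - 1 = 3)
n(C) - d(w) = -36 - 1*3 = -36 - 3 = -39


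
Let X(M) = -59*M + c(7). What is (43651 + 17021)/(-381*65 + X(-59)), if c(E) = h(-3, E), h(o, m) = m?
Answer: -60672/21277 ≈ -2.8515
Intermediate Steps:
c(E) = E
X(M) = 7 - 59*M (X(M) = -59*M + 7 = 7 - 59*M)
(43651 + 17021)/(-381*65 + X(-59)) = (43651 + 17021)/(-381*65 + (7 - 59*(-59))) = 60672/(-24765 + (7 + 3481)) = 60672/(-24765 + 3488) = 60672/(-21277) = 60672*(-1/21277) = -60672/21277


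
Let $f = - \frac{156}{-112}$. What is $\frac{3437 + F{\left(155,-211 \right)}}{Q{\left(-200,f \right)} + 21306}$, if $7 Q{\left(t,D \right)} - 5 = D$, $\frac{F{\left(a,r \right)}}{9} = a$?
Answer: $\frac{947072}{4176155} \approx 0.22678$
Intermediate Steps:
$f = \frac{39}{28}$ ($f = \left(-156\right) \left(- \frac{1}{112}\right) = \frac{39}{28} \approx 1.3929$)
$F{\left(a,r \right)} = 9 a$
$Q{\left(t,D \right)} = \frac{5}{7} + \frac{D}{7}$
$\frac{3437 + F{\left(155,-211 \right)}}{Q{\left(-200,f \right)} + 21306} = \frac{3437 + 9 \cdot 155}{\left(\frac{5}{7} + \frac{1}{7} \cdot \frac{39}{28}\right) + 21306} = \frac{3437 + 1395}{\left(\frac{5}{7} + \frac{39}{196}\right) + 21306} = \frac{4832}{\frac{179}{196} + 21306} = \frac{4832}{\frac{4176155}{196}} = 4832 \cdot \frac{196}{4176155} = \frac{947072}{4176155}$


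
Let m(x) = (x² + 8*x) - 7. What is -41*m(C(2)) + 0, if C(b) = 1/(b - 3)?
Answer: 574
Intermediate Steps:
C(b) = 1/(-3 + b)
m(x) = -7 + x² + 8*x
-41*m(C(2)) + 0 = -41*(-7 + (1/(-3 + 2))² + 8/(-3 + 2)) + 0 = -41*(-7 + (1/(-1))² + 8/(-1)) + 0 = -41*(-7 + (-1)² + 8*(-1)) + 0 = -41*(-7 + 1 - 8) + 0 = -41*(-14) + 0 = 574 + 0 = 574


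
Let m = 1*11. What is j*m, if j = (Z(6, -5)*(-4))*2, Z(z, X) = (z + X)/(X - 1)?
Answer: 44/3 ≈ 14.667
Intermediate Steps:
Z(z, X) = (X + z)/(-1 + X)
m = 11
j = 4/3 (j = (((-5 + 6)/(-1 - 5))*(-4))*2 = ((1/(-6))*(-4))*2 = (-1/6*1*(-4))*2 = -1/6*(-4)*2 = (2/3)*2 = 4/3 ≈ 1.3333)
j*m = (4/3)*11 = 44/3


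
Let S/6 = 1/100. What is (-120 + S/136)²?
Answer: 665851104009/46240000 ≈ 14400.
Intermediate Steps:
S = 3/50 (S = 6/100 = 6*(1/100) = 3/50 ≈ 0.060000)
(-120 + S/136)² = (-120 + (3/50)/136)² = (-120 + (3/50)*(1/136))² = (-120 + 3/6800)² = (-815997/6800)² = 665851104009/46240000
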